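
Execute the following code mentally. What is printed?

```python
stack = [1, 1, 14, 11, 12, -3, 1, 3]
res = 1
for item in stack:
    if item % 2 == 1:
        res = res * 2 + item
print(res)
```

193

item=1: odd, res = 1*2+1 = 3
item=1: odd, res = 3*2+1 = 7
item=14: not odd
item=11: odd, res = 7*2+11 = 25
item=12: not odd
item=-3: odd, res = 25*2+(-3) = 47
item=1: odd, res = 47*2+1 = 95
item=3: odd, res = 95*2+3 = 193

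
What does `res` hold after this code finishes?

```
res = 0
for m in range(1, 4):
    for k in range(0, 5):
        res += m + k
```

m=1,k=0: res = 0+1 = 1
m=1,k=1: res = 1+2 = 3
m=1,k=2: res = 3+3 = 6
m=1,k=3: res = 6+4 = 10
m=1,k=4: res = 10+5 = 15
m=2,k=0: res = 15+2 = 17
m=2,k=1: res = 17+3 = 20
m=2,k=2: res = 20+4 = 24
m=2,k=3: res = 24+5 = 29
m=2,k=4: res = 29+6 = 35
m=3,k=0: res = 35+3 = 38
m=3,k=1: res = 38+4 = 42
m=3,k=2: res = 42+5 = 47
m=3,k=3: res = 47+6 = 53
m=3,k=4: res = 53+7 = 60

60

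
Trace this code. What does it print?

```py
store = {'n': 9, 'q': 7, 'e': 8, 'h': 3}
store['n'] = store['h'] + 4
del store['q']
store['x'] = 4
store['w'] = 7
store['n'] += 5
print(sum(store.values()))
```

34

store['n'] = store['h']+4 = 7 → {'n': 7, 'q': 7, 'e': 8, 'h': 3}
del 'q' → {'n': 7, 'e': 8, 'h': 3}
store['x'] = 4 → {'n': 7, 'e': 8, 'h': 3, 'x': 4}
store['w'] = 7 → {'n': 7, 'e': 8, 'h': 3, 'x': 4, 'w': 7}
store['n'] = 7+5 = 12 → {'n': 12, 'e': 8, 'h': 3, 'x': 4, 'w': 7}
sum of values = 34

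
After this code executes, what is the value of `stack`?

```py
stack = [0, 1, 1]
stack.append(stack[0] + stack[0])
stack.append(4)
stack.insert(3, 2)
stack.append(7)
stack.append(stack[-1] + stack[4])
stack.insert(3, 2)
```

[0, 1, 1, 2, 2, 0, 4, 7, 7]

append stack[0]+stack[0] = 0+0 = 0 → [0, 1, 1, 0]
append 4 → [0, 1, 1, 0, 4]
insert 2 at 3 → [0, 1, 1, 2, 0, 4]
append 7 → [0, 1, 1, 2, 0, 4, 7]
append stack[-1]+stack[4] = 7+0 = 7 → [0, 1, 1, 2, 0, 4, 7, 7]
insert 2 at 3 → [0, 1, 1, 2, 2, 0, 4, 7, 7]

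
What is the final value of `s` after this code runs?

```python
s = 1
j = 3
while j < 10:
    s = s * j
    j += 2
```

j=3: s = 1*3 = 3
j=5: s = 3*5 = 15
j=7: s = 15*7 = 105
j=9: s = 105*9 = 945

945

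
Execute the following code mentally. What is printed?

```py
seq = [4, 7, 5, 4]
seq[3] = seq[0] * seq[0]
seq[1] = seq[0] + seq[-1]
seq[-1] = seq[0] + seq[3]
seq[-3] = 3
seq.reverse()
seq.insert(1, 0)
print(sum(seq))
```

32

seq[3] = seq[0]*seq[0] = 4*4 = 16 → [4, 7, 5, 16]
seq[1] = seq[0]+seq[-1] = 4+16 = 20 → [4, 20, 5, 16]
seq[-1] = seq[0]+seq[3] = 4+16 = 20 → [4, 20, 5, 20]
seq[-3] = 3 → [4, 3, 5, 20]
reverse → [20, 5, 3, 4]
insert 0 at 1 → [20, 0, 5, 3, 4]
sum = 32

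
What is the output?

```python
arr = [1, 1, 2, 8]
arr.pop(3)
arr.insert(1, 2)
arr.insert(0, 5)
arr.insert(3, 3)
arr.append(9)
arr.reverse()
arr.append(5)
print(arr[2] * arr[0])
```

pop(3) removes 8 → [1, 1, 2]
insert 2 at 1 → [1, 2, 1, 2]
insert 5 at 0 → [5, 1, 2, 1, 2]
insert 3 at 3 → [5, 1, 2, 3, 1, 2]
append 9 → [5, 1, 2, 3, 1, 2, 9]
reverse → [9, 2, 1, 3, 2, 1, 5]
append 5 → [9, 2, 1, 3, 2, 1, 5, 5]
arr[2]*arr[0] = 1*9 = 9

9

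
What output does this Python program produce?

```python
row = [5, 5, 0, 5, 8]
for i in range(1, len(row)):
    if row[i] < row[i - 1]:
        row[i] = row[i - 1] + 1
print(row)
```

i=1: 5>=5, unchanged → [5, 5, 0, 5, 8]
i=2: 0<5, row[2] = 5+1 = 6 → [5, 5, 6, 5, 8]
i=3: 5<6, row[3] = 6+1 = 7 → [5, 5, 6, 7, 8]
i=4: 8>=7, unchanged → [5, 5, 6, 7, 8]

[5, 5, 6, 7, 8]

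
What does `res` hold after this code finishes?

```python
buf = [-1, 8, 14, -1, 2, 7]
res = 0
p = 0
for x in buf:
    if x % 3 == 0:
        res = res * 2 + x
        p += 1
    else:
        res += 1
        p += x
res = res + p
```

x=-1: not %3==0, res = 0+1 = 1; p=-1
x=8: not %3==0, res = 1+1 = 2; p=7
x=14: not %3==0, res = 2+1 = 3; p=21
x=-1: not %3==0, res = 3+1 = 4; p=20
x=2: not %3==0, res = 4+1 = 5; p=22
x=7: not %3==0, res = 5+1 = 6; p=29
res+p = 6+29 = 35

35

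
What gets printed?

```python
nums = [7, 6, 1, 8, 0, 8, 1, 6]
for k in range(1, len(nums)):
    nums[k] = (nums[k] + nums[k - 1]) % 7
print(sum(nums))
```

k=1: nums[1] = (6+7)%7 = 6 → [7, 6, 1, 8, 0, 8, 1, 6]
k=2: nums[2] = (1+6)%7 = 0 → [7, 6, 0, 8, 0, 8, 1, 6]
k=3: nums[3] = (8+0)%7 = 1 → [7, 6, 0, 1, 0, 8, 1, 6]
k=4: nums[4] = (0+1)%7 = 1 → [7, 6, 0, 1, 1, 8, 1, 6]
k=5: nums[5] = (8+1)%7 = 2 → [7, 6, 0, 1, 1, 2, 1, 6]
k=6: nums[6] = (1+2)%7 = 3 → [7, 6, 0, 1, 1, 2, 3, 6]
k=7: nums[7] = (6+3)%7 = 2 → [7, 6, 0, 1, 1, 2, 3, 2]
sum = 22

22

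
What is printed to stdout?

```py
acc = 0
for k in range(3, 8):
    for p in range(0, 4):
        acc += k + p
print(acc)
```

k=3,p=0: acc = 0+3 = 3
k=3,p=1: acc = 3+4 = 7
k=3,p=2: acc = 7+5 = 12
k=3,p=3: acc = 12+6 = 18
k=4,p=0: acc = 18+4 = 22
k=4,p=1: acc = 22+5 = 27
k=4,p=2: acc = 27+6 = 33
k=4,p=3: acc = 33+7 = 40
k=5,p=0: acc = 40+5 = 45
k=5,p=1: acc = 45+6 = 51
k=5,p=2: acc = 51+7 = 58
k=5,p=3: acc = 58+8 = 66
k=6,p=0: acc = 66+6 = 72
k=6,p=1: acc = 72+7 = 79
k=6,p=2: acc = 79+8 = 87
k=6,p=3: acc = 87+9 = 96
k=7,p=0: acc = 96+7 = 103
k=7,p=1: acc = 103+8 = 111
k=7,p=2: acc = 111+9 = 120
k=7,p=3: acc = 120+10 = 130

130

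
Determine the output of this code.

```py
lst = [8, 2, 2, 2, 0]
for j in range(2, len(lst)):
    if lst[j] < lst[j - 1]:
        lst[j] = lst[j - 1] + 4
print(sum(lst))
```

j=2: 2>=2, unchanged → [8, 2, 2, 2, 0]
j=3: 2>=2, unchanged → [8, 2, 2, 2, 0]
j=4: 0<2, lst[4] = 2+4 = 6 → [8, 2, 2, 2, 6]
sum = 20

20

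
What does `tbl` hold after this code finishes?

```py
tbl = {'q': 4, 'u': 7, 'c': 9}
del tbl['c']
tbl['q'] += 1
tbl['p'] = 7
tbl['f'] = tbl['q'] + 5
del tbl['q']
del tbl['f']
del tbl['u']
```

del 'c' → {'q': 4, 'u': 7}
tbl['q'] = 4+1 = 5 → {'q': 5, 'u': 7}
tbl['p'] = 7 → {'q': 5, 'u': 7, 'p': 7}
tbl['f'] = tbl['q']+5 = 10 → {'q': 5, 'u': 7, 'p': 7, 'f': 10}
del 'q' → {'u': 7, 'p': 7, 'f': 10}
del 'f' → {'u': 7, 'p': 7}
del 'u' → {'p': 7}

{'p': 7}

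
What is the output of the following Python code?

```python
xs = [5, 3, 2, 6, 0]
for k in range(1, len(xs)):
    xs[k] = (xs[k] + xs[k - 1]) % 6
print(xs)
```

[5, 2, 4, 4, 4]

k=1: xs[1] = (3+5)%6 = 2 → [5, 2, 2, 6, 0]
k=2: xs[2] = (2+2)%6 = 4 → [5, 2, 4, 6, 0]
k=3: xs[3] = (6+4)%6 = 4 → [5, 2, 4, 4, 0]
k=4: xs[4] = (0+4)%6 = 4 → [5, 2, 4, 4, 4]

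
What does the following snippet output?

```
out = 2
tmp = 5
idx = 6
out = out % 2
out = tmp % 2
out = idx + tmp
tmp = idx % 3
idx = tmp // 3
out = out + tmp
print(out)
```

out = 2%2 = 0
out = 5%2 = 1
out = 6+5 = 11
tmp = 6%3 = 0
idx = 0//3 = 0
out = 11+0 = 11

11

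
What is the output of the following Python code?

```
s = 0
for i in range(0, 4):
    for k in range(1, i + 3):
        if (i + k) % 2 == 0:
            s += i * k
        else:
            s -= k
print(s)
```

30

i=0,k=1: odd sum, s = 0-1 = -1
i=0,k=2: even sum, s = (-1)+0 = -1
i=1,k=1: even sum, s = (-1)+1 = 0
i=1,k=2: odd sum, s = 0-2 = -2
i=1,k=3: even sum, s = (-2)+3 = 1
i=2,k=1: odd sum, s = 1-1 = 0
i=2,k=2: even sum, s = 0+4 = 4
i=2,k=3: odd sum, s = 4-3 = 1
i=2,k=4: even sum, s = 1+8 = 9
i=3,k=1: even sum, s = 9+3 = 12
i=3,k=2: odd sum, s = 12-2 = 10
i=3,k=3: even sum, s = 10+9 = 19
i=3,k=4: odd sum, s = 19-4 = 15
i=3,k=5: even sum, s = 15+15 = 30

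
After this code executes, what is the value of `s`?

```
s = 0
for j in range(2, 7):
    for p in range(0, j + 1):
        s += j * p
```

j=2,p=0: s = 0+0 = 0
j=2,p=1: s = 0+2 = 2
j=2,p=2: s = 2+4 = 6
j=3,p=0: s = 6+0 = 6
j=3,p=1: s = 6+3 = 9
j=3,p=2: s = 9+6 = 15
j=3,p=3: s = 15+9 = 24
j=4,p=0: s = 24+0 = 24
j=4,p=1: s = 24+4 = 28
j=4,p=2: s = 28+8 = 36
j=4,p=3: s = 36+12 = 48
j=4,p=4: s = 48+16 = 64
j=5,p=0: s = 64+0 = 64
j=5,p=1: s = 64+5 = 69
j=5,p=2: s = 69+10 = 79
j=5,p=3: s = 79+15 = 94
j=5,p=4: s = 94+20 = 114
j=5,p=5: s = 114+25 = 139
j=6,p=0: s = 139+0 = 139
j=6,p=1: s = 139+6 = 145
j=6,p=2: s = 145+12 = 157
j=6,p=3: s = 157+18 = 175
j=6,p=4: s = 175+24 = 199
j=6,p=5: s = 199+30 = 229
j=6,p=6: s = 229+36 = 265

265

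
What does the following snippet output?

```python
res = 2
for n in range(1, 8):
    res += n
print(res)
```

30

n=1: res = 2+1 = 3
n=2: res = 3+2 = 5
n=3: res = 5+3 = 8
n=4: res = 8+4 = 12
n=5: res = 12+5 = 17
n=6: res = 17+6 = 23
n=7: res = 23+7 = 30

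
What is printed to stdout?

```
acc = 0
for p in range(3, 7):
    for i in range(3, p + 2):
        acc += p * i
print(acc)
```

p=3,i=3: acc = 0+9 = 9
p=3,i=4: acc = 9+12 = 21
p=4,i=3: acc = 21+12 = 33
p=4,i=4: acc = 33+16 = 49
p=4,i=5: acc = 49+20 = 69
p=5,i=3: acc = 69+15 = 84
p=5,i=4: acc = 84+20 = 104
p=5,i=5: acc = 104+25 = 129
p=5,i=6: acc = 129+30 = 159
p=6,i=3: acc = 159+18 = 177
p=6,i=4: acc = 177+24 = 201
p=6,i=5: acc = 201+30 = 231
p=6,i=6: acc = 231+36 = 267
p=6,i=7: acc = 267+42 = 309

309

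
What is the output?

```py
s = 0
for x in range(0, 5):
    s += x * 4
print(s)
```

40

x=0: s = 0+0*4 = 0
x=1: s = 0+1*4 = 4
x=2: s = 4+2*4 = 12
x=3: s = 12+3*4 = 24
x=4: s = 24+4*4 = 40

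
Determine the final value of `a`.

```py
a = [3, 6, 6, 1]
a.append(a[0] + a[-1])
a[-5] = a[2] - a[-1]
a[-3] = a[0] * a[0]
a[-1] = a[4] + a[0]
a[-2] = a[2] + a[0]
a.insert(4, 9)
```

[2, 6, 4, 6, 9, 6]

append a[0]+a[-1] = 3+1 = 4 → [3, 6, 6, 1, 4]
a[-5] = a[2]-a[-1] = 6-4 = 2 → [2, 6, 6, 1, 4]
a[-3] = a[0]*a[0] = 2*2 = 4 → [2, 6, 4, 1, 4]
a[-1] = a[4]+a[0] = 4+2 = 6 → [2, 6, 4, 1, 6]
a[-2] = a[2]+a[0] = 4+2 = 6 → [2, 6, 4, 6, 6]
insert 9 at 4 → [2, 6, 4, 6, 9, 6]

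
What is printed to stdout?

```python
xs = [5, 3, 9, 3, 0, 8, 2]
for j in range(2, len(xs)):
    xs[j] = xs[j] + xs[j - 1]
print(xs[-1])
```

j=2: xs[2] = 9+3 = 12 → [5, 3, 12, 3, 0, 8, 2]
j=3: xs[3] = 3+12 = 15 → [5, 3, 12, 15, 0, 8, 2]
j=4: xs[4] = 0+15 = 15 → [5, 3, 12, 15, 15, 8, 2]
j=5: xs[5] = 8+15 = 23 → [5, 3, 12, 15, 15, 23, 2]
j=6: xs[6] = 2+23 = 25 → [5, 3, 12, 15, 15, 23, 25]

25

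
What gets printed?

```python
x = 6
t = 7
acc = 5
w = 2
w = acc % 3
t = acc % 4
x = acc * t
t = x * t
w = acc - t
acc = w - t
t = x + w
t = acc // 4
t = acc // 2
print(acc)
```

w = 5%3 = 2
t = 5%4 = 1
x = 5*1 = 5
t = 5*1 = 5
w = 5-5 = 0
acc = 0-5 = -5
t = 5+0 = 5
t = (-5)//4 = -2
t = (-5)//2 = -3

-5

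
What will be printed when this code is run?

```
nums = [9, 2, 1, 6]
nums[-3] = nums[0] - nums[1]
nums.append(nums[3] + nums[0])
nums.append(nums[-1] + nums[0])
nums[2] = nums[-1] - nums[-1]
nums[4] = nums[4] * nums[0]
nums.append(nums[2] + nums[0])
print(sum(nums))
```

nums[-3] = nums[0]-nums[1] = 9-2 = 7 → [9, 7, 1, 6]
append nums[3]+nums[0] = 6+9 = 15 → [9, 7, 1, 6, 15]
append nums[-1]+nums[0] = 15+9 = 24 → [9, 7, 1, 6, 15, 24]
nums[2] = nums[-1]-nums[-1] = 24-24 = 0 → [9, 7, 0, 6, 15, 24]
nums[4] = nums[4]*nums[0] = 15*9 = 135 → [9, 7, 0, 6, 135, 24]
append nums[2]+nums[0] = 0+9 = 9 → [9, 7, 0, 6, 135, 24, 9]
sum = 190

190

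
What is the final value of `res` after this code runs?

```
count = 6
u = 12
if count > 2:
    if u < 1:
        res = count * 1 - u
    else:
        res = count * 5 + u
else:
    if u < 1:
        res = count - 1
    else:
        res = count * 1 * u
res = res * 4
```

count=6, u=12
count > 2 is True; u < 1 is False
→ res = count * 5 + u = 42
res = 42*4 = 168

168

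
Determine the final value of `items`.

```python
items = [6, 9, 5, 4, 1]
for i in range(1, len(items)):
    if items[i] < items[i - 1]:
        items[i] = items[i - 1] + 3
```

i=1: 9>=6, unchanged → [6, 9, 5, 4, 1]
i=2: 5<9, items[2] = 9+3 = 12 → [6, 9, 12, 4, 1]
i=3: 4<12, items[3] = 12+3 = 15 → [6, 9, 12, 15, 1]
i=4: 1<15, items[4] = 15+3 = 18 → [6, 9, 12, 15, 18]

[6, 9, 12, 15, 18]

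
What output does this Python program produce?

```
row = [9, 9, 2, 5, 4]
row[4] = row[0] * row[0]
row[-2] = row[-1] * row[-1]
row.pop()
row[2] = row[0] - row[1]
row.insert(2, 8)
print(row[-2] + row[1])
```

row[4] = row[0]*row[0] = 9*9 = 81 → [9, 9, 2, 5, 81]
row[-2] = row[-1]*row[-1] = 81*81 = 6561 → [9, 9, 2, 6561, 81]
pop() removes 81 → [9, 9, 2, 6561]
row[2] = row[0]-row[1] = 9-9 = 0 → [9, 9, 0, 6561]
insert 8 at 2 → [9, 9, 8, 0, 6561]
row[-2]+row[1] = 0+9 = 9

9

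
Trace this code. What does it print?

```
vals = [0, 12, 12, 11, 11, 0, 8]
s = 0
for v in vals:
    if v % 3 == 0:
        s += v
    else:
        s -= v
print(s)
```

v=0: %3==0, s = 0+0 = 0
v=12: %3==0, s = 0+12 = 12
v=12: %3==0, s = 12+12 = 24
v=11: not %3==0, s = 24-11 = 13
v=11: not %3==0, s = 13-11 = 2
v=0: %3==0, s = 2+0 = 2
v=8: not %3==0, s = 2-8 = -6

-6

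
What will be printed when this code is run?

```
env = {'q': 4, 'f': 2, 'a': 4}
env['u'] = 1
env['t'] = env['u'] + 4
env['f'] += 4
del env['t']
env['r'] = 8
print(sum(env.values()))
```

env['u'] = 1 → {'q': 4, 'f': 2, 'a': 4, 'u': 1}
env['t'] = env['u']+4 = 5 → {'q': 4, 'f': 2, 'a': 4, 'u': 1, 't': 5}
env['f'] = 2+4 = 6 → {'q': 4, 'f': 6, 'a': 4, 'u': 1, 't': 5}
del 't' → {'q': 4, 'f': 6, 'a': 4, 'u': 1}
env['r'] = 8 → {'q': 4, 'f': 6, 'a': 4, 'u': 1, 'r': 8}
sum of values = 23

23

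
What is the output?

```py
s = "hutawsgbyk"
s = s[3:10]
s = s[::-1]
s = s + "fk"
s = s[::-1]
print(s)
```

kfawsgbyk

slice [3:10] → 'awsgbyk'
reverse → 'kybgswa'
+ 'fk' → 'kybgswafk'
reverse → 'kfawsgbyk'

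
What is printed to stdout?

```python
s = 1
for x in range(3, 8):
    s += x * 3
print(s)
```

76

x=3: s = 1+3*3 = 10
x=4: s = 10+4*3 = 22
x=5: s = 22+5*3 = 37
x=6: s = 37+6*3 = 55
x=7: s = 55+7*3 = 76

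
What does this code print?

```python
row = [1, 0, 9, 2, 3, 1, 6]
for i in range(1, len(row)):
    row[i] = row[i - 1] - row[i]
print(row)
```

i=1: row[1] = 1-0 = 1 → [1, 1, 9, 2, 3, 1, 6]
i=2: row[2] = 1-9 = -8 → [1, 1, -8, 2, 3, 1, 6]
i=3: row[3] = (-8)-2 = -10 → [1, 1, -8, -10, 3, 1, 6]
i=4: row[4] = (-10)-3 = -13 → [1, 1, -8, -10, -13, 1, 6]
i=5: row[5] = (-13)-1 = -14 → [1, 1, -8, -10, -13, -14, 6]
i=6: row[6] = (-14)-6 = -20 → [1, 1, -8, -10, -13, -14, -20]

[1, 1, -8, -10, -13, -14, -20]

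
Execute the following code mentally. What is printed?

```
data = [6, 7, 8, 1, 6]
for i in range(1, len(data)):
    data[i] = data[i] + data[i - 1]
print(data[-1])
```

i=1: data[1] = 7+6 = 13 → [6, 13, 8, 1, 6]
i=2: data[2] = 8+13 = 21 → [6, 13, 21, 1, 6]
i=3: data[3] = 1+21 = 22 → [6, 13, 21, 22, 6]
i=4: data[4] = 6+22 = 28 → [6, 13, 21, 22, 28]

28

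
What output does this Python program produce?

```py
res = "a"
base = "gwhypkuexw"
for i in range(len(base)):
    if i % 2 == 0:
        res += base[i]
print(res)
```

aghpux

i=0: add 'g' → 'ag'
i=1: skip
i=2: add 'h' → 'agh'
i=3: skip
i=4: add 'p' → 'aghp'
i=5: skip
i=6: add 'u' → 'aghpu'
i=7: skip
i=8: add 'x' → 'aghpux'
i=9: skip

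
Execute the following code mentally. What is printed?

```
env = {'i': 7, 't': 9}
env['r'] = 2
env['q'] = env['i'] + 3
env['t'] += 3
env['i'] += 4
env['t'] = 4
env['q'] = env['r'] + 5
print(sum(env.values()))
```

env['r'] = 2 → {'i': 7, 't': 9, 'r': 2}
env['q'] = env['i']+3 = 10 → {'i': 7, 't': 9, 'r': 2, 'q': 10}
env['t'] = 9+3 = 12 → {'i': 7, 't': 12, 'r': 2, 'q': 10}
env['i'] = 7+4 = 11 → {'i': 11, 't': 12, 'r': 2, 'q': 10}
env['t'] = 4 → {'i': 11, 't': 4, 'r': 2, 'q': 10}
env['q'] = env['r']+5 = 7 → {'i': 11, 't': 4, 'r': 2, 'q': 7}
sum of values = 24

24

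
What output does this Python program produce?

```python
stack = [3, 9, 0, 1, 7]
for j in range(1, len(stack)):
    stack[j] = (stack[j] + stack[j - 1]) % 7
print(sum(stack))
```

25

j=1: stack[1] = (9+3)%7 = 5 → [3, 5, 0, 1, 7]
j=2: stack[2] = (0+5)%7 = 5 → [3, 5, 5, 1, 7]
j=3: stack[3] = (1+5)%7 = 6 → [3, 5, 5, 6, 7]
j=4: stack[4] = (7+6)%7 = 6 → [3, 5, 5, 6, 6]
sum = 25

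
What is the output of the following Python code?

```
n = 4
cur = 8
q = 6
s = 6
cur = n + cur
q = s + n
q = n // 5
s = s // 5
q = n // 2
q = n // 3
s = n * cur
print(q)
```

1

cur = 4+8 = 12
q = 6+4 = 10
q = 4//5 = 0
s = 6//5 = 1
q = 4//2 = 2
q = 4//3 = 1
s = 4*12 = 48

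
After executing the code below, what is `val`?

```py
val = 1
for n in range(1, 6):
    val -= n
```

-14

n=1: val = 1-1 = 0
n=2: val = 0-2 = -2
n=3: val = (-2)-3 = -5
n=4: val = (-5)-4 = -9
n=5: val = (-9)-5 = -14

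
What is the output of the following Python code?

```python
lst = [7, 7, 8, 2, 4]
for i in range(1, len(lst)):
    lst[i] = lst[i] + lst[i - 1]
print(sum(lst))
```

95

i=1: lst[1] = 7+7 = 14 → [7, 14, 8, 2, 4]
i=2: lst[2] = 8+14 = 22 → [7, 14, 22, 2, 4]
i=3: lst[3] = 2+22 = 24 → [7, 14, 22, 24, 4]
i=4: lst[4] = 4+24 = 28 → [7, 14, 22, 24, 28]
sum = 95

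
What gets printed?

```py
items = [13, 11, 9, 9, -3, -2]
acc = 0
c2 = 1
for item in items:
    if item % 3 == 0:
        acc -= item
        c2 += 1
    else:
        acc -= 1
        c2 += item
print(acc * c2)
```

-468

item=13: not %3==0, acc = 0-1 = -1; c2=14
item=11: not %3==0, acc = (-1)-1 = -2; c2=25
item=9: %3==0, acc = (-2)-9 = -11; c2=26
item=9: %3==0, acc = (-11)-9 = -20; c2=27
item=-3: %3==0, acc = (-20)-(-3) = -17; c2=28
item=-2: not %3==0, acc = (-17)-1 = -18; c2=26
acc*c2 = (-18)*26 = -468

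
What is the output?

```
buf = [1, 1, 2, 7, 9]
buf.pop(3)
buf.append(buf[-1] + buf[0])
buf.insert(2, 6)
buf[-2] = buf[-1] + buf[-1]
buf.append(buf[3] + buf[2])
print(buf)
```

[1, 1, 6, 2, 20, 10, 8]

pop(3) removes 7 → [1, 1, 2, 9]
append buf[-1]+buf[0] = 9+1 = 10 → [1, 1, 2, 9, 10]
insert 6 at 2 → [1, 1, 6, 2, 9, 10]
buf[-2] = buf[-1]+buf[-1] = 10+10 = 20 → [1, 1, 6, 2, 20, 10]
append buf[3]+buf[2] = 2+6 = 8 → [1, 1, 6, 2, 20, 10, 8]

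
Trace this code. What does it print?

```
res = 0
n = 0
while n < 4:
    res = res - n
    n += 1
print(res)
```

n=0: res = 0-0 = 0
n=1: res = 0-1 = -1
n=2: res = (-1)-2 = -3
n=3: res = (-3)-3 = -6

-6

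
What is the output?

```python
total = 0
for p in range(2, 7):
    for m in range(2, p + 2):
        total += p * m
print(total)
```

p=2,m=2: total = 0+4 = 4
p=2,m=3: total = 4+6 = 10
p=3,m=2: total = 10+6 = 16
p=3,m=3: total = 16+9 = 25
p=3,m=4: total = 25+12 = 37
p=4,m=2: total = 37+8 = 45
p=4,m=3: total = 45+12 = 57
p=4,m=4: total = 57+16 = 73
p=4,m=5: total = 73+20 = 93
p=5,m=2: total = 93+10 = 103
p=5,m=3: total = 103+15 = 118
p=5,m=4: total = 118+20 = 138
p=5,m=5: total = 138+25 = 163
p=5,m=6: total = 163+30 = 193
p=6,m=2: total = 193+12 = 205
p=6,m=3: total = 205+18 = 223
p=6,m=4: total = 223+24 = 247
p=6,m=5: total = 247+30 = 277
p=6,m=6: total = 277+36 = 313
p=6,m=7: total = 313+42 = 355

355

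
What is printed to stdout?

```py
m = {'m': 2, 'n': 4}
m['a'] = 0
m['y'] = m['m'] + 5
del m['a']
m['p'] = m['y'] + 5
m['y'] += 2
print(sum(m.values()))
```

m['a'] = 0 → {'m': 2, 'n': 4, 'a': 0}
m['y'] = m['m']+5 = 7 → {'m': 2, 'n': 4, 'a': 0, 'y': 7}
del 'a' → {'m': 2, 'n': 4, 'y': 7}
m['p'] = m['y']+5 = 12 → {'m': 2, 'n': 4, 'y': 7, 'p': 12}
m['y'] = 7+2 = 9 → {'m': 2, 'n': 4, 'y': 9, 'p': 12}
sum of values = 27

27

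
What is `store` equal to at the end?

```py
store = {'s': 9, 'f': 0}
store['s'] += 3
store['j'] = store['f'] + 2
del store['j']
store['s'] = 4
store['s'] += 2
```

{'s': 6, 'f': 0}

store['s'] = 9+3 = 12 → {'s': 12, 'f': 0}
store['j'] = store['f']+2 = 2 → {'s': 12, 'f': 0, 'j': 2}
del 'j' → {'s': 12, 'f': 0}
store['s'] = 4 → {'s': 4, 'f': 0}
store['s'] = 4+2 = 6 → {'s': 6, 'f': 0}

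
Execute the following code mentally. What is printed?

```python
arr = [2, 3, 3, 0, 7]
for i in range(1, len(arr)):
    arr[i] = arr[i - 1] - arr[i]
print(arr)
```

[2, -1, -4, -4, -11]

i=1: arr[1] = 2-3 = -1 → [2, -1, 3, 0, 7]
i=2: arr[2] = (-1)-3 = -4 → [2, -1, -4, 0, 7]
i=3: arr[3] = (-4)-0 = -4 → [2, -1, -4, -4, 7]
i=4: arr[4] = (-4)-7 = -11 → [2, -1, -4, -4, -11]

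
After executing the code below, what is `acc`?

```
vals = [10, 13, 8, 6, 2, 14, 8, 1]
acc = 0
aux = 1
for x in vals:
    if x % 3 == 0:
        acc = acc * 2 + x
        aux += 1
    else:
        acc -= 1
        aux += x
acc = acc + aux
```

x=10: not %3==0, acc = 0-1 = -1; aux=11
x=13: not %3==0, acc = (-1)-1 = -2; aux=24
x=8: not %3==0, acc = (-2)-1 = -3; aux=32
x=6: %3==0, acc = (-3)*2+6 = 0; aux=33
x=2: not %3==0, acc = 0-1 = -1; aux=35
x=14: not %3==0, acc = (-1)-1 = -2; aux=49
x=8: not %3==0, acc = (-2)-1 = -3; aux=57
x=1: not %3==0, acc = (-3)-1 = -4; aux=58
acc+aux = (-4)+58 = 54

54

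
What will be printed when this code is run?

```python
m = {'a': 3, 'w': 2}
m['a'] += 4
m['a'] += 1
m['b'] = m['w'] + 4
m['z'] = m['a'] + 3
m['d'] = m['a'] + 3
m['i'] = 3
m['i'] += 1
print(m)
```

{'a': 8, 'w': 2, 'b': 6, 'z': 11, 'd': 11, 'i': 4}

m['a'] = 3+4 = 7 → {'a': 7, 'w': 2}
m['a'] = 7+1 = 8 → {'a': 8, 'w': 2}
m['b'] = m['w']+4 = 6 → {'a': 8, 'w': 2, 'b': 6}
m['z'] = m['a']+3 = 11 → {'a': 8, 'w': 2, 'b': 6, 'z': 11}
m['d'] = m['a']+3 = 11 → {'a': 8, 'w': 2, 'b': 6, 'z': 11, 'd': 11}
m['i'] = 3 → {'a': 8, 'w': 2, 'b': 6, 'z': 11, 'd': 11, 'i': 3}
m['i'] = 3+1 = 4 → {'a': 8, 'w': 2, 'b': 6, 'z': 11, 'd': 11, 'i': 4}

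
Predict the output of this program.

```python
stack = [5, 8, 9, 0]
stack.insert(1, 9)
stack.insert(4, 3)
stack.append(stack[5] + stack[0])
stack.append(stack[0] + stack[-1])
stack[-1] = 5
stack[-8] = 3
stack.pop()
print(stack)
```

[3, 9, 8, 9, 3, 0, 5]

insert 9 at 1 → [5, 9, 8, 9, 0]
insert 3 at 4 → [5, 9, 8, 9, 3, 0]
append stack[5]+stack[0] = 0+5 = 5 → [5, 9, 8, 9, 3, 0, 5]
append stack[0]+stack[-1] = 5+5 = 10 → [5, 9, 8, 9, 3, 0, 5, 10]
stack[-1] = 5 → [5, 9, 8, 9, 3, 0, 5, 5]
stack[-8] = 3 → [3, 9, 8, 9, 3, 0, 5, 5]
pop() removes 5 → [3, 9, 8, 9, 3, 0, 5]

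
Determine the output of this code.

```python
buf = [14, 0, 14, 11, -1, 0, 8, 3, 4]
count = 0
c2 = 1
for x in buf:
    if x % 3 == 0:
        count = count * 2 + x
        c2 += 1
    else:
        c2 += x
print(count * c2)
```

162

x=14: not %3==0; c2=15
x=0: %3==0, count = 0*2+0 = 0; c2=16
x=14: not %3==0; c2=30
x=11: not %3==0; c2=41
x=-1: not %3==0; c2=40
x=0: %3==0, count = 0*2+0 = 0; c2=41
x=8: not %3==0; c2=49
x=3: %3==0, count = 0*2+3 = 3; c2=50
x=4: not %3==0; c2=54
count*c2 = 3*54 = 162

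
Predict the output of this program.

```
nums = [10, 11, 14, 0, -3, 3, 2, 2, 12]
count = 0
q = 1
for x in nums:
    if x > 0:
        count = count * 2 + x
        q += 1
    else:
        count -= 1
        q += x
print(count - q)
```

x=10: >0, count = 0*2+10 = 10; q=2
x=11: >0, count = 10*2+11 = 31; q=3
x=14: >0, count = 31*2+14 = 76; q=4
x=0: not >0, count = 76-1 = 75; q=4
x=-3: not >0, count = 75-1 = 74; q=1
x=3: >0, count = 74*2+3 = 151; q=2
x=2: >0, count = 151*2+2 = 304; q=3
x=2: >0, count = 304*2+2 = 610; q=4
x=12: >0, count = 610*2+12 = 1232; q=5
count-q = 1232-5 = 1227

1227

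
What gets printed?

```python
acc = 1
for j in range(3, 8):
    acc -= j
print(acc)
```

j=3: acc = 1-3 = -2
j=4: acc = (-2)-4 = -6
j=5: acc = (-6)-5 = -11
j=6: acc = (-11)-6 = -17
j=7: acc = (-17)-7 = -24

-24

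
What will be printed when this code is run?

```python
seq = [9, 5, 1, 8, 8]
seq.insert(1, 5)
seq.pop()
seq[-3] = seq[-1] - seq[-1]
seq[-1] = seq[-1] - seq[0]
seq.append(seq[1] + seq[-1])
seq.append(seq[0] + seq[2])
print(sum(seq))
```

insert 5 at 1 → [9, 5, 5, 1, 8, 8]
pop() removes 8 → [9, 5, 5, 1, 8]
seq[-3] = seq[-1]-seq[-1] = 8-8 = 0 → [9, 5, 0, 1, 8]
seq[-1] = seq[-1]-seq[0] = 8-9 = -1 → [9, 5, 0, 1, -1]
append seq[1]+seq[-1] = 5+(-1) = 4 → [9, 5, 0, 1, -1, 4]
append seq[0]+seq[2] = 9+0 = 9 → [9, 5, 0, 1, -1, 4, 9]
sum = 27

27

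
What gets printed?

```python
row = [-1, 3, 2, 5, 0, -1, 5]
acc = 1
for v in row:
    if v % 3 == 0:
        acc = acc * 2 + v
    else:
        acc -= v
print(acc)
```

-4

v=-1: not %3==0, acc = 1-(-1) = 2
v=3: %3==0, acc = 2*2+3 = 7
v=2: not %3==0, acc = 7-2 = 5
v=5: not %3==0, acc = 5-5 = 0
v=0: %3==0, acc = 0*2+0 = 0
v=-1: not %3==0, acc = 0-(-1) = 1
v=5: not %3==0, acc = 1-5 = -4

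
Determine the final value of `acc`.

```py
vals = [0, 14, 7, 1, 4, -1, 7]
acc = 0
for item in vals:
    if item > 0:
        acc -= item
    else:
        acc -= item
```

item=0: not >0, acc = 0-0 = 0
item=14: >0, acc = 0-14 = -14
item=7: >0, acc = (-14)-7 = -21
item=1: >0, acc = (-21)-1 = -22
item=4: >0, acc = (-22)-4 = -26
item=-1: not >0, acc = (-26)-(-1) = -25
item=7: >0, acc = (-25)-7 = -32

-32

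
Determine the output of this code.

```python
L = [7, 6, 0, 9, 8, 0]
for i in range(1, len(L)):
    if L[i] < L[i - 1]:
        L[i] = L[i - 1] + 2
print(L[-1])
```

i=1: 6<7, L[1] = 7+2 = 9 → [7, 9, 0, 9, 8, 0]
i=2: 0<9, L[2] = 9+2 = 11 → [7, 9, 11, 9, 8, 0]
i=3: 9<11, L[3] = 11+2 = 13 → [7, 9, 11, 13, 8, 0]
i=4: 8<13, L[4] = 13+2 = 15 → [7, 9, 11, 13, 15, 0]
i=5: 0<15, L[5] = 15+2 = 17 → [7, 9, 11, 13, 15, 17]

17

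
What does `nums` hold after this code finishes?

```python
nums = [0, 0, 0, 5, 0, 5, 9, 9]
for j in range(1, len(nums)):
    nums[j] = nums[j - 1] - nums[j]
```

[0, 0, 0, -5, -5, -10, -19, -28]

j=1: nums[1] = 0-0 = 0 → [0, 0, 0, 5, 0, 5, 9, 9]
j=2: nums[2] = 0-0 = 0 → [0, 0, 0, 5, 0, 5, 9, 9]
j=3: nums[3] = 0-5 = -5 → [0, 0, 0, -5, 0, 5, 9, 9]
j=4: nums[4] = (-5)-0 = -5 → [0, 0, 0, -5, -5, 5, 9, 9]
j=5: nums[5] = (-5)-5 = -10 → [0, 0, 0, -5, -5, -10, 9, 9]
j=6: nums[6] = (-10)-9 = -19 → [0, 0, 0, -5, -5, -10, -19, 9]
j=7: nums[7] = (-19)-9 = -28 → [0, 0, 0, -5, -5, -10, -19, -28]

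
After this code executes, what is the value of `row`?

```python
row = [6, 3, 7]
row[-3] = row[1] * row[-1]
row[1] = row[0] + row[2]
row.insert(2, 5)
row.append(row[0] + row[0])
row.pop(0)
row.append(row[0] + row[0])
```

row[-3] = row[1]*row[-1] = 3*7 = 21 → [21, 3, 7]
row[1] = row[0]+row[2] = 21+7 = 28 → [21, 28, 7]
insert 5 at 2 → [21, 28, 5, 7]
append row[0]+row[0] = 21+21 = 42 → [21, 28, 5, 7, 42]
pop(0) removes 21 → [28, 5, 7, 42]
append row[0]+row[0] = 28+28 = 56 → [28, 5, 7, 42, 56]

[28, 5, 7, 42, 56]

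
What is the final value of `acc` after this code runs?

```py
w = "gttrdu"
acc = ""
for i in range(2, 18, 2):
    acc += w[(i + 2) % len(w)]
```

'dgtdgtdg'

i=2: add w[4]='d' → 'd'
i=4: add w[0]='g' → 'dg'
i=6: add w[2]='t' → 'dgt'
i=8: add w[4]='d' → 'dgtd'
i=10: add w[0]='g' → 'dgtdg'
i=12: add w[2]='t' → 'dgtdgt'
i=14: add w[4]='d' → 'dgtdgtd'
i=16: add w[0]='g' → 'dgtdgtdg'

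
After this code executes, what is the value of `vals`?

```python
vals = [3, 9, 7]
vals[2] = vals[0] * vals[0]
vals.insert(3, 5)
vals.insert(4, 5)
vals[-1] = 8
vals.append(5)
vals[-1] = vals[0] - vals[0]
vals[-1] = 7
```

vals[2] = vals[0]*vals[0] = 3*3 = 9 → [3, 9, 9]
insert 5 at 3 → [3, 9, 9, 5]
insert 5 at 4 → [3, 9, 9, 5, 5]
vals[-1] = 8 → [3, 9, 9, 5, 8]
append 5 → [3, 9, 9, 5, 8, 5]
vals[-1] = vals[0]-vals[0] = 3-3 = 0 → [3, 9, 9, 5, 8, 0]
vals[-1] = 7 → [3, 9, 9, 5, 8, 7]

[3, 9, 9, 5, 8, 7]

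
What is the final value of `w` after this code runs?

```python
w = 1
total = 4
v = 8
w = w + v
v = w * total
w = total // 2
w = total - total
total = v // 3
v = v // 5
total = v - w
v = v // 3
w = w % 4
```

0

w = 1+8 = 9
v = 9*4 = 36
w = 4//2 = 2
w = 4-4 = 0
total = 36//3 = 12
v = 36//5 = 7
total = 7-0 = 7
v = 7//3 = 2
w = 0%4 = 0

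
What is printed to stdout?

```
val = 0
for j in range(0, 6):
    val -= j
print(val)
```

j=0: val = 0-0 = 0
j=1: val = 0-1 = -1
j=2: val = (-1)-2 = -3
j=3: val = (-3)-3 = -6
j=4: val = (-6)-4 = -10
j=5: val = (-10)-5 = -15

-15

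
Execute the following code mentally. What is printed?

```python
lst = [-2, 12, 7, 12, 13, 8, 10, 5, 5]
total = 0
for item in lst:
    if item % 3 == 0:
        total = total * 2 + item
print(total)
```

36

item=-2: not %3==0
item=12: %3==0, total = 0*2+12 = 12
item=7: not %3==0
item=12: %3==0, total = 12*2+12 = 36
item=13: not %3==0
item=8: not %3==0
item=10: not %3==0
item=5: not %3==0
item=5: not %3==0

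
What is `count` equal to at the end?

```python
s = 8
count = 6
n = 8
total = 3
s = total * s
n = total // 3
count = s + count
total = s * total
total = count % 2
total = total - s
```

s = 3*8 = 24
n = 3//3 = 1
count = 24+6 = 30
total = 24*3 = 72
total = 30%2 = 0
total = 0-24 = -24

30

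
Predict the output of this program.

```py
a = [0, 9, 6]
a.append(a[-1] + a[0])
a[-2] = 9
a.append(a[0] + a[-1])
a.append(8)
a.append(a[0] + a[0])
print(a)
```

[0, 9, 9, 6, 6, 8, 0]

append a[-1]+a[0] = 6+0 = 6 → [0, 9, 6, 6]
a[-2] = 9 → [0, 9, 9, 6]
append a[0]+a[-1] = 0+6 = 6 → [0, 9, 9, 6, 6]
append 8 → [0, 9, 9, 6, 6, 8]
append a[0]+a[0] = 0+0 = 0 → [0, 9, 9, 6, 6, 8, 0]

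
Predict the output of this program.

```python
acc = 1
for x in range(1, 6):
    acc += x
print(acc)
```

16

x=1: acc = 1+1 = 2
x=2: acc = 2+2 = 4
x=3: acc = 4+3 = 7
x=4: acc = 7+4 = 11
x=5: acc = 11+5 = 16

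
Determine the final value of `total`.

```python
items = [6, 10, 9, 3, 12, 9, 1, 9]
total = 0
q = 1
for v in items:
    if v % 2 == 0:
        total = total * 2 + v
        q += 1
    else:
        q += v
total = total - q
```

v=6: even, total = 0*2+6 = 6; q=2
v=10: even, total = 6*2+10 = 22; q=3
v=9: not even; q=12
v=3: not even; q=15
v=12: even, total = 22*2+12 = 56; q=16
v=9: not even; q=25
v=1: not even; q=26
v=9: not even; q=35
total-q = 56-35 = 21

21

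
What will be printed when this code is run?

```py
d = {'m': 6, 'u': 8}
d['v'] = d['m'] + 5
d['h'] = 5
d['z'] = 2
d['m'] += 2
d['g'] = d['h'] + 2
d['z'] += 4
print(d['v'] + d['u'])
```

19

d['v'] = d['m']+5 = 11 → {'m': 6, 'u': 8, 'v': 11}
d['h'] = 5 → {'m': 6, 'u': 8, 'v': 11, 'h': 5}
d['z'] = 2 → {'m': 6, 'u': 8, 'v': 11, 'h': 5, 'z': 2}
d['m'] = 6+2 = 8 → {'m': 8, 'u': 8, 'v': 11, 'h': 5, 'z': 2}
d['g'] = d['h']+2 = 7 → {'m': 8, 'u': 8, 'v': 11, 'h': 5, 'z': 2, 'g': 7}
d['z'] = 2+4 = 6 → {'m': 8, 'u': 8, 'v': 11, 'h': 5, 'z': 6, 'g': 7}
d['v']+d['u'] = 11+8 = 19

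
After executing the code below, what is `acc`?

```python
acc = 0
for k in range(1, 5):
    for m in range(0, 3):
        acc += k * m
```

30

k=1,m=0: acc = 0+0 = 0
k=1,m=1: acc = 0+1 = 1
k=1,m=2: acc = 1+2 = 3
k=2,m=0: acc = 3+0 = 3
k=2,m=1: acc = 3+2 = 5
k=2,m=2: acc = 5+4 = 9
k=3,m=0: acc = 9+0 = 9
k=3,m=1: acc = 9+3 = 12
k=3,m=2: acc = 12+6 = 18
k=4,m=0: acc = 18+0 = 18
k=4,m=1: acc = 18+4 = 22
k=4,m=2: acc = 22+8 = 30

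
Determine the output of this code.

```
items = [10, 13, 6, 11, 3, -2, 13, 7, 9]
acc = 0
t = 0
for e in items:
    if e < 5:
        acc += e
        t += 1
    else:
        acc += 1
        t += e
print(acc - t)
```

e=10: not <5, acc = 0+1 = 1; t=10
e=13: not <5, acc = 1+1 = 2; t=23
e=6: not <5, acc = 2+1 = 3; t=29
e=11: not <5, acc = 3+1 = 4; t=40
e=3: <5, acc = 4+3 = 7; t=41
e=-2: <5, acc = 7+(-2) = 5; t=42
e=13: not <5, acc = 5+1 = 6; t=55
e=7: not <5, acc = 6+1 = 7; t=62
e=9: not <5, acc = 7+1 = 8; t=71
acc-t = 8-71 = -63

-63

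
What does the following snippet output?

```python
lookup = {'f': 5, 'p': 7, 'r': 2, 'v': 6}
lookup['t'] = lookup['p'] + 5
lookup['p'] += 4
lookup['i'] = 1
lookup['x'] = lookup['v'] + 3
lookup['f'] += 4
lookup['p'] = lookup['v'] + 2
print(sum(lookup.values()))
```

47

lookup['t'] = lookup['p']+5 = 12 → {'f': 5, 'p': 7, 'r': 2, 'v': 6, 't': 12}
lookup['p'] = 7+4 = 11 → {'f': 5, 'p': 11, 'r': 2, 'v': 6, 't': 12}
lookup['i'] = 1 → {'f': 5, 'p': 11, 'r': 2, 'v': 6, 't': 12, 'i': 1}
lookup['x'] = lookup['v']+3 = 9 → {'f': 5, 'p': 11, 'r': 2, 'v': 6, 't': 12, 'i': 1, 'x': 9}
lookup['f'] = 5+4 = 9 → {'f': 9, 'p': 11, 'r': 2, 'v': 6, 't': 12, 'i': 1, 'x': 9}
lookup['p'] = lookup['v']+2 = 8 → {'f': 9, 'p': 8, 'r': 2, 'v': 6, 't': 12, 'i': 1, 'x': 9}
sum of values = 47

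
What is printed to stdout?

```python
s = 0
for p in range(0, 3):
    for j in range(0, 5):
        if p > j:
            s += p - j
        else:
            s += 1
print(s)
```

16

p=0,j=0: not 0>0, s = 0+1 = 1
p=0,j=1: not 0>1, s = 1+1 = 2
p=0,j=2: not 0>2, s = 2+1 = 3
p=0,j=3: not 0>3, s = 3+1 = 4
p=0,j=4: not 0>4, s = 4+1 = 5
p=1,j=0: 1>0, s = 5+1 = 6
p=1,j=1: not 1>1, s = 6+1 = 7
p=1,j=2: not 1>2, s = 7+1 = 8
p=1,j=3: not 1>3, s = 8+1 = 9
p=1,j=4: not 1>4, s = 9+1 = 10
p=2,j=0: 2>0, s = 10+2 = 12
p=2,j=1: 2>1, s = 12+1 = 13
p=2,j=2: not 2>2, s = 13+1 = 14
p=2,j=3: not 2>3, s = 14+1 = 15
p=2,j=4: not 2>4, s = 15+1 = 16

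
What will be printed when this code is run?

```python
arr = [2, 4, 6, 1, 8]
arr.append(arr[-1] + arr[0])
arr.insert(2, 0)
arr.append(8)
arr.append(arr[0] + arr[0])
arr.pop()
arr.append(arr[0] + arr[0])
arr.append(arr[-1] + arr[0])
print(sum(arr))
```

49

append arr[-1]+arr[0] = 8+2 = 10 → [2, 4, 6, 1, 8, 10]
insert 0 at 2 → [2, 4, 0, 6, 1, 8, 10]
append 8 → [2, 4, 0, 6, 1, 8, 10, 8]
append arr[0]+arr[0] = 2+2 = 4 → [2, 4, 0, 6, 1, 8, 10, 8, 4]
pop() removes 4 → [2, 4, 0, 6, 1, 8, 10, 8]
append arr[0]+arr[0] = 2+2 = 4 → [2, 4, 0, 6, 1, 8, 10, 8, 4]
append arr[-1]+arr[0] = 4+2 = 6 → [2, 4, 0, 6, 1, 8, 10, 8, 4, 6]
sum = 49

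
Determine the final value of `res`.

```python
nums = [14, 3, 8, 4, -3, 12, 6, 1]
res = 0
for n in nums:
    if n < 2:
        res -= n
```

n=14: not <2
n=3: not <2
n=8: not <2
n=4: not <2
n=-3: <2, res = 0-(-3) = 3
n=12: not <2
n=6: not <2
n=1: <2, res = 3-1 = 2

2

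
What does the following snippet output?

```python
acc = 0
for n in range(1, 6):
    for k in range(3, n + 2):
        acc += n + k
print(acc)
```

80

n=2,k=3: acc = 0+5 = 5
n=3,k=3: acc = 5+6 = 11
n=3,k=4: acc = 11+7 = 18
n=4,k=3: acc = 18+7 = 25
n=4,k=4: acc = 25+8 = 33
n=4,k=5: acc = 33+9 = 42
n=5,k=3: acc = 42+8 = 50
n=5,k=4: acc = 50+9 = 59
n=5,k=5: acc = 59+10 = 69
n=5,k=6: acc = 69+11 = 80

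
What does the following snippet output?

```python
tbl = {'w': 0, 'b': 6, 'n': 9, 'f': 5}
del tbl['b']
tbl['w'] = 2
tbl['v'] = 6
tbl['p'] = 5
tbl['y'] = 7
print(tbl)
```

{'w': 2, 'n': 9, 'f': 5, 'v': 6, 'p': 5, 'y': 7}

del 'b' → {'w': 0, 'n': 9, 'f': 5}
tbl['w'] = 2 → {'w': 2, 'n': 9, 'f': 5}
tbl['v'] = 6 → {'w': 2, 'n': 9, 'f': 5, 'v': 6}
tbl['p'] = 5 → {'w': 2, 'n': 9, 'f': 5, 'v': 6, 'p': 5}
tbl['y'] = 7 → {'w': 2, 'n': 9, 'f': 5, 'v': 6, 'p': 5, 'y': 7}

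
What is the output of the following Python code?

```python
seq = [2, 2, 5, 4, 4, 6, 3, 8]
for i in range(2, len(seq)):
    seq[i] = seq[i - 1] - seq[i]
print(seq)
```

[2, 2, -3, -7, -11, -17, -20, -28]

i=2: seq[2] = 2-5 = -3 → [2, 2, -3, 4, 4, 6, 3, 8]
i=3: seq[3] = (-3)-4 = -7 → [2, 2, -3, -7, 4, 6, 3, 8]
i=4: seq[4] = (-7)-4 = -11 → [2, 2, -3, -7, -11, 6, 3, 8]
i=5: seq[5] = (-11)-6 = -17 → [2, 2, -3, -7, -11, -17, 3, 8]
i=6: seq[6] = (-17)-3 = -20 → [2, 2, -3, -7, -11, -17, -20, 8]
i=7: seq[7] = (-20)-8 = -28 → [2, 2, -3, -7, -11, -17, -20, -28]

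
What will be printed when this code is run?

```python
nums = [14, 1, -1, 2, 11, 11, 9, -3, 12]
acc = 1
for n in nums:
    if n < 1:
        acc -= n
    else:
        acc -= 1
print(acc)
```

n=14: not <1, acc = 1-1 = 0
n=1: not <1, acc = 0-1 = -1
n=-1: <1, acc = (-1)-(-1) = 0
n=2: not <1, acc = 0-1 = -1
n=11: not <1, acc = (-1)-1 = -2
n=11: not <1, acc = (-2)-1 = -3
n=9: not <1, acc = (-3)-1 = -4
n=-3: <1, acc = (-4)-(-3) = -1
n=12: not <1, acc = (-1)-1 = -2

-2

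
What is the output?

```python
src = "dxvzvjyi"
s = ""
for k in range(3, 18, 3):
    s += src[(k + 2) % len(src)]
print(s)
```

k=3: add src[5]='j' → 'j'
k=6: add src[0]='d' → 'jd'
k=9: add src[3]='z' → 'jdz'
k=12: add src[6]='y' → 'jdzy'
k=15: add src[1]='x' → 'jdzyx'

jdzyx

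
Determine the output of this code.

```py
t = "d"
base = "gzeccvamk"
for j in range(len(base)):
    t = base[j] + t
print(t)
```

j=0: prepend 'g' → 'gd'
j=1: prepend 'z' → 'zgd'
j=2: prepend 'e' → 'ezgd'
j=3: prepend 'c' → 'cezgd'
j=4: prepend 'c' → 'ccezgd'
j=5: prepend 'v' → 'vccezgd'
j=6: prepend 'a' → 'avccezgd'
j=7: prepend 'm' → 'mavccezgd'
j=8: prepend 'k' → 'kmavccezgd'

kmavccezgd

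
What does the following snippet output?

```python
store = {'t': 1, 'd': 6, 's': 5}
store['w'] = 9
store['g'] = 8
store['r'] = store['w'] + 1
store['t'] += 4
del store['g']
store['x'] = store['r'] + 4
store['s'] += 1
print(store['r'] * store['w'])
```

90

store['w'] = 9 → {'t': 1, 'd': 6, 's': 5, 'w': 9}
store['g'] = 8 → {'t': 1, 'd': 6, 's': 5, 'w': 9, 'g': 8}
store['r'] = store['w']+1 = 10 → {'t': 1, 'd': 6, 's': 5, 'w': 9, 'g': 8, 'r': 10}
store['t'] = 1+4 = 5 → {'t': 5, 'd': 6, 's': 5, 'w': 9, 'g': 8, 'r': 10}
del 'g' → {'t': 5, 'd': 6, 's': 5, 'w': 9, 'r': 10}
store['x'] = store['r']+4 = 14 → {'t': 5, 'd': 6, 's': 5, 'w': 9, 'r': 10, 'x': 14}
store['s'] = 5+1 = 6 → {'t': 5, 'd': 6, 's': 6, 'w': 9, 'r': 10, 'x': 14}
store['r']*store['w'] = 10*9 = 90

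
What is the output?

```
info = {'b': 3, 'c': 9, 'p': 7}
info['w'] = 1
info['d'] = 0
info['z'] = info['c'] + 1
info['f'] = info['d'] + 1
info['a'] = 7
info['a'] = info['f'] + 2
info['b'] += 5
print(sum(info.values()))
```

39

info['w'] = 1 → {'b': 3, 'c': 9, 'p': 7, 'w': 1}
info['d'] = 0 → {'b': 3, 'c': 9, 'p': 7, 'w': 1, 'd': 0}
info['z'] = info['c']+1 = 10 → {'b': 3, 'c': 9, 'p': 7, 'w': 1, 'd': 0, 'z': 10}
info['f'] = info['d']+1 = 1 → {'b': 3, 'c': 9, 'p': 7, 'w': 1, 'd': 0, 'z': 10, 'f': 1}
info['a'] = 7 → {'b': 3, 'c': 9, 'p': 7, 'w': 1, 'd': 0, 'z': 10, 'f': 1, 'a': 7}
info['a'] = info['f']+2 = 3 → {'b': 3, 'c': 9, 'p': 7, 'w': 1, 'd': 0, 'z': 10, 'f': 1, 'a': 3}
info['b'] = 3+5 = 8 → {'b': 8, 'c': 9, 'p': 7, 'w': 1, 'd': 0, 'z': 10, 'f': 1, 'a': 3}
sum of values = 39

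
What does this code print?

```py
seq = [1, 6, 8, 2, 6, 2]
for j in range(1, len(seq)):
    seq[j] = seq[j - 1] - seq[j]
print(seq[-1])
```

-23

j=1: seq[1] = 1-6 = -5 → [1, -5, 8, 2, 6, 2]
j=2: seq[2] = (-5)-8 = -13 → [1, -5, -13, 2, 6, 2]
j=3: seq[3] = (-13)-2 = -15 → [1, -5, -13, -15, 6, 2]
j=4: seq[4] = (-15)-6 = -21 → [1, -5, -13, -15, -21, 2]
j=5: seq[5] = (-21)-2 = -23 → [1, -5, -13, -15, -21, -23]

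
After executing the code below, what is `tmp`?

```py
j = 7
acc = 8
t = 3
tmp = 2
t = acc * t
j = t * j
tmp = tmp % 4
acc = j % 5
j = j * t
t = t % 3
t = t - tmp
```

t = 8*3 = 24
j = 24*7 = 168
tmp = 2%4 = 2
acc = 168%5 = 3
j = 168*24 = 4032
t = 24%3 = 0
t = 0-2 = -2

2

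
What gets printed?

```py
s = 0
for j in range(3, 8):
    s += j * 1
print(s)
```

j=3: s = 0+3*1 = 3
j=4: s = 3+4*1 = 7
j=5: s = 7+5*1 = 12
j=6: s = 12+6*1 = 18
j=7: s = 18+7*1 = 25

25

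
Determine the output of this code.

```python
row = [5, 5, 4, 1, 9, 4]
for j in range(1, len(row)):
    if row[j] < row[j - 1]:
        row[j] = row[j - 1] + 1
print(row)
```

j=1: 5>=5, unchanged → [5, 5, 4, 1, 9, 4]
j=2: 4<5, row[2] = 5+1 = 6 → [5, 5, 6, 1, 9, 4]
j=3: 1<6, row[3] = 6+1 = 7 → [5, 5, 6, 7, 9, 4]
j=4: 9>=7, unchanged → [5, 5, 6, 7, 9, 4]
j=5: 4<9, row[5] = 9+1 = 10 → [5, 5, 6, 7, 9, 10]

[5, 5, 6, 7, 9, 10]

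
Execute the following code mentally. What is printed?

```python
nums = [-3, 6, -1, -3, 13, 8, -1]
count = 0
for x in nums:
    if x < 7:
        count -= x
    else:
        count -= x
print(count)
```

-19

x=-3: <7, count = 0-(-3) = 3
x=6: <7, count = 3-6 = -3
x=-1: <7, count = (-3)-(-1) = -2
x=-3: <7, count = (-2)-(-3) = 1
x=13: not <7, count = 1-13 = -12
x=8: not <7, count = (-12)-8 = -20
x=-1: <7, count = (-20)-(-1) = -19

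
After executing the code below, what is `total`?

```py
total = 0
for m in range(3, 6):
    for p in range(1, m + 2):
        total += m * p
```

195

m=3,p=1: total = 0+3 = 3
m=3,p=2: total = 3+6 = 9
m=3,p=3: total = 9+9 = 18
m=3,p=4: total = 18+12 = 30
m=4,p=1: total = 30+4 = 34
m=4,p=2: total = 34+8 = 42
m=4,p=3: total = 42+12 = 54
m=4,p=4: total = 54+16 = 70
m=4,p=5: total = 70+20 = 90
m=5,p=1: total = 90+5 = 95
m=5,p=2: total = 95+10 = 105
m=5,p=3: total = 105+15 = 120
m=5,p=4: total = 120+20 = 140
m=5,p=5: total = 140+25 = 165
m=5,p=6: total = 165+30 = 195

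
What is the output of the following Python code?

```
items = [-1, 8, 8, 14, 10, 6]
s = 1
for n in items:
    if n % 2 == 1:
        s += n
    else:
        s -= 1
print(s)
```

-5

n=-1: odd, s = 1+(-1) = 0
n=8: not odd, s = 0-1 = -1
n=8: not odd, s = (-1)-1 = -2
n=14: not odd, s = (-2)-1 = -3
n=10: not odd, s = (-3)-1 = -4
n=6: not odd, s = (-4)-1 = -5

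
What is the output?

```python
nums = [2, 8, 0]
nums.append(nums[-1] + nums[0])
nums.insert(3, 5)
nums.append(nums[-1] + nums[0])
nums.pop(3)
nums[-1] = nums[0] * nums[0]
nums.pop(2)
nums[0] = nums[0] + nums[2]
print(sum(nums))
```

append nums[-1]+nums[0] = 0+2 = 2 → [2, 8, 0, 2]
insert 5 at 3 → [2, 8, 0, 5, 2]
append nums[-1]+nums[0] = 2+2 = 4 → [2, 8, 0, 5, 2, 4]
pop(3) removes 5 → [2, 8, 0, 2, 4]
nums[-1] = nums[0]*nums[0] = 2*2 = 4 → [2, 8, 0, 2, 4]
pop(2) removes 0 → [2, 8, 2, 4]
nums[0] = nums[0]+nums[2] = 2+2 = 4 → [4, 8, 2, 4]
sum = 18

18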